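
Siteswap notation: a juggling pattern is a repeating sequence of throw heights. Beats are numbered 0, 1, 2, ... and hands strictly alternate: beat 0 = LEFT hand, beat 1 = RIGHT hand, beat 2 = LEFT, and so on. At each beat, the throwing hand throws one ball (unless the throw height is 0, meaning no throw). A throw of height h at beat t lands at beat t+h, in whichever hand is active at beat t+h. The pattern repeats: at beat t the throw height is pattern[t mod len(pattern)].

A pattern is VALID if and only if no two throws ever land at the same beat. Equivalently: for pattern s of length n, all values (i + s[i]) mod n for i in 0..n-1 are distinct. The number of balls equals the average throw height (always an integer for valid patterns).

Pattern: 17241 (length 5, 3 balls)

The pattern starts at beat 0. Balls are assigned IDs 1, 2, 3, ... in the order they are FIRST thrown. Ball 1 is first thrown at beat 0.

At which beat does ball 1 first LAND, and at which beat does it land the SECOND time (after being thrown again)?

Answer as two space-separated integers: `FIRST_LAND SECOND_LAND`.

Answer: 1 8

Derivation:
Beat 0 (L): throw ball1 h=1 -> lands@1:R; in-air after throw: [b1@1:R]
Beat 1 (R): throw ball1 h=7 -> lands@8:L; in-air after throw: [b1@8:L]
Beat 2 (L): throw ball2 h=2 -> lands@4:L; in-air after throw: [b2@4:L b1@8:L]
Beat 3 (R): throw ball3 h=4 -> lands@7:R; in-air after throw: [b2@4:L b3@7:R b1@8:L]
Beat 4 (L): throw ball2 h=1 -> lands@5:R; in-air after throw: [b2@5:R b3@7:R b1@8:L]
Beat 5 (R): throw ball2 h=1 -> lands@6:L; in-air after throw: [b2@6:L b3@7:R b1@8:L]
Beat 6 (L): throw ball2 h=7 -> lands@13:R; in-air after throw: [b3@7:R b1@8:L b2@13:R]
Beat 7 (R): throw ball3 h=2 -> lands@9:R; in-air after throw: [b1@8:L b3@9:R b2@13:R]
Beat 8 (L): throw ball1 h=4 -> lands@12:L; in-air after throw: [b3@9:R b1@12:L b2@13:R]
Ball 1: thrown@0 h=1 -> first land @1; rethrown@1 h=7 -> second land @8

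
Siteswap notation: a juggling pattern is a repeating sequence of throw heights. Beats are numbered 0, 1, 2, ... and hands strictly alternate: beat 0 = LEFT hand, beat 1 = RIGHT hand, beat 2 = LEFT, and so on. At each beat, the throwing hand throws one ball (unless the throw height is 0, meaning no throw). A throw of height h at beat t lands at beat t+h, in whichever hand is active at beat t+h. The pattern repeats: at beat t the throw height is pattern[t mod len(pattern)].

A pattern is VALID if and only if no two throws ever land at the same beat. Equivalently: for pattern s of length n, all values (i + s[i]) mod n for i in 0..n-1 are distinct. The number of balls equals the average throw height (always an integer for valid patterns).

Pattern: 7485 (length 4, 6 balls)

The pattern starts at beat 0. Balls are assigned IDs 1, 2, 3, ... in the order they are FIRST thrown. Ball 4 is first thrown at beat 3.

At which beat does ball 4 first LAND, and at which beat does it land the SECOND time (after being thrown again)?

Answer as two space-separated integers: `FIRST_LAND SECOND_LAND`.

Answer: 8 15

Derivation:
Beat 0 (L): throw ball1 h=7 -> lands@7:R; in-air after throw: [b1@7:R]
Beat 1 (R): throw ball2 h=4 -> lands@5:R; in-air after throw: [b2@5:R b1@7:R]
Beat 2 (L): throw ball3 h=8 -> lands@10:L; in-air after throw: [b2@5:R b1@7:R b3@10:L]
Beat 3 (R): throw ball4 h=5 -> lands@8:L; in-air after throw: [b2@5:R b1@7:R b4@8:L b3@10:L]
Beat 4 (L): throw ball5 h=7 -> lands@11:R; in-air after throw: [b2@5:R b1@7:R b4@8:L b3@10:L b5@11:R]
Beat 5 (R): throw ball2 h=4 -> lands@9:R; in-air after throw: [b1@7:R b4@8:L b2@9:R b3@10:L b5@11:R]
Beat 6 (L): throw ball6 h=8 -> lands@14:L; in-air after throw: [b1@7:R b4@8:L b2@9:R b3@10:L b5@11:R b6@14:L]
Beat 7 (R): throw ball1 h=5 -> lands@12:L; in-air after throw: [b4@8:L b2@9:R b3@10:L b5@11:R b1@12:L b6@14:L]
Beat 8 (L): throw ball4 h=7 -> lands@15:R; in-air after throw: [b2@9:R b3@10:L b5@11:R b1@12:L b6@14:L b4@15:R]
Beat 9 (R): throw ball2 h=4 -> lands@13:R; in-air after throw: [b3@10:L b5@11:R b1@12:L b2@13:R b6@14:L b4@15:R]
Beat 10 (L): throw ball3 h=8 -> lands@18:L; in-air after throw: [b5@11:R b1@12:L b2@13:R b6@14:L b4@15:R b3@18:L]
Beat 11 (R): throw ball5 h=5 -> lands@16:L; in-air after throw: [b1@12:L b2@13:R b6@14:L b4@15:R b5@16:L b3@18:L]
Beat 12 (L): throw ball1 h=7 -> lands@19:R; in-air after throw: [b2@13:R b6@14:L b4@15:R b5@16:L b3@18:L b1@19:R]
Ball 4: thrown@3 h=5 -> first land @8; rethrown@8 h=7 -> second land @15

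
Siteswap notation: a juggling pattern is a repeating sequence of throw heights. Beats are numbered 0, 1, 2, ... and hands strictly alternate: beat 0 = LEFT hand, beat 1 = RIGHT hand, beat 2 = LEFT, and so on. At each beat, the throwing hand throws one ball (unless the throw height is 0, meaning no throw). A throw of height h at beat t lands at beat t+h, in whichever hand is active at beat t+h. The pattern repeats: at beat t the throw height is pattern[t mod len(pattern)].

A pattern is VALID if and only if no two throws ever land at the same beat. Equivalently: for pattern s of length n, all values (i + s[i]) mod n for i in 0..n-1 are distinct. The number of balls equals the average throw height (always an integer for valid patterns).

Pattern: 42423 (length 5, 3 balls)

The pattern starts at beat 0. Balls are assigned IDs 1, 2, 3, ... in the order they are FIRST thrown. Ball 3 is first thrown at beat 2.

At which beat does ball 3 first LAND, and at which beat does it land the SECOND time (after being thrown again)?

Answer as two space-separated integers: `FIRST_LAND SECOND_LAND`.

Answer: 6 8

Derivation:
Beat 0 (L): throw ball1 h=4 -> lands@4:L; in-air after throw: [b1@4:L]
Beat 1 (R): throw ball2 h=2 -> lands@3:R; in-air after throw: [b2@3:R b1@4:L]
Beat 2 (L): throw ball3 h=4 -> lands@6:L; in-air after throw: [b2@3:R b1@4:L b3@6:L]
Beat 3 (R): throw ball2 h=2 -> lands@5:R; in-air after throw: [b1@4:L b2@5:R b3@6:L]
Beat 4 (L): throw ball1 h=3 -> lands@7:R; in-air after throw: [b2@5:R b3@6:L b1@7:R]
Beat 5 (R): throw ball2 h=4 -> lands@9:R; in-air after throw: [b3@6:L b1@7:R b2@9:R]
Beat 6 (L): throw ball3 h=2 -> lands@8:L; in-air after throw: [b1@7:R b3@8:L b2@9:R]
Beat 7 (R): throw ball1 h=4 -> lands@11:R; in-air after throw: [b3@8:L b2@9:R b1@11:R]
Beat 8 (L): throw ball3 h=2 -> lands@10:L; in-air after throw: [b2@9:R b3@10:L b1@11:R]
Ball 3: thrown@2 h=4 -> first land @6; rethrown@6 h=2 -> second land @8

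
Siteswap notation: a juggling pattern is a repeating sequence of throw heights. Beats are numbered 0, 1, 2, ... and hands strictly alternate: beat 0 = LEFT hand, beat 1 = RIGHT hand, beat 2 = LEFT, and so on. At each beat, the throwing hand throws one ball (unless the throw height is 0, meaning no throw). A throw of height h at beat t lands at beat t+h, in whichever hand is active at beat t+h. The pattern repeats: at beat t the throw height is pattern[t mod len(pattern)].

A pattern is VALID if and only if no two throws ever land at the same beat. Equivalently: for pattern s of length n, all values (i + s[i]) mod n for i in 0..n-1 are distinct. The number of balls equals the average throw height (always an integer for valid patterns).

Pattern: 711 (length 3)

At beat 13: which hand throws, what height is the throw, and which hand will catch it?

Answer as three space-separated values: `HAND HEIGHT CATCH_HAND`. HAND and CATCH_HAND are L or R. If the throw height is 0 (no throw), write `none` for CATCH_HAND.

Answer: R 1 L

Derivation:
Beat 13: 13 mod 2 = 1, so hand = R
Throw height = pattern[13 mod 3] = pattern[1] = 1
Lands at beat 13+1=14, 14 mod 2 = 0, so catch hand = L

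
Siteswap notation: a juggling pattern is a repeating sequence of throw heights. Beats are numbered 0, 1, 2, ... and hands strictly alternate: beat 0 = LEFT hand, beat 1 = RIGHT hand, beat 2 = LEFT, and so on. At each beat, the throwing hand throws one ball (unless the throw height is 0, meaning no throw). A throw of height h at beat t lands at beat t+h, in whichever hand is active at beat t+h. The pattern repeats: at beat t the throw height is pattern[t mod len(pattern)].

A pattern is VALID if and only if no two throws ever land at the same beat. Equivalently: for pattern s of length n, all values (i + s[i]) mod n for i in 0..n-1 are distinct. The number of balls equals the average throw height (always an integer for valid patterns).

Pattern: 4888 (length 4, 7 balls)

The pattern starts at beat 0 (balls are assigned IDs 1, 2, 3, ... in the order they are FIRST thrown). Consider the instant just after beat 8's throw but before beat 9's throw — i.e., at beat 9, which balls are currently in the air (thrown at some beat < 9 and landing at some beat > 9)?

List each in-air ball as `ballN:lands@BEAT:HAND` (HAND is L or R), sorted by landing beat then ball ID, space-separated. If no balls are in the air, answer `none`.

Beat 0 (L): throw ball1 h=4 -> lands@4:L; in-air after throw: [b1@4:L]
Beat 1 (R): throw ball2 h=8 -> lands@9:R; in-air after throw: [b1@4:L b2@9:R]
Beat 2 (L): throw ball3 h=8 -> lands@10:L; in-air after throw: [b1@4:L b2@9:R b3@10:L]
Beat 3 (R): throw ball4 h=8 -> lands@11:R; in-air after throw: [b1@4:L b2@9:R b3@10:L b4@11:R]
Beat 4 (L): throw ball1 h=4 -> lands@8:L; in-air after throw: [b1@8:L b2@9:R b3@10:L b4@11:R]
Beat 5 (R): throw ball5 h=8 -> lands@13:R; in-air after throw: [b1@8:L b2@9:R b3@10:L b4@11:R b5@13:R]
Beat 6 (L): throw ball6 h=8 -> lands@14:L; in-air after throw: [b1@8:L b2@9:R b3@10:L b4@11:R b5@13:R b6@14:L]
Beat 7 (R): throw ball7 h=8 -> lands@15:R; in-air after throw: [b1@8:L b2@9:R b3@10:L b4@11:R b5@13:R b6@14:L b7@15:R]
Beat 8 (L): throw ball1 h=4 -> lands@12:L; in-air after throw: [b2@9:R b3@10:L b4@11:R b1@12:L b5@13:R b6@14:L b7@15:R]
Beat 9 (R): throw ball2 h=8 -> lands@17:R; in-air after throw: [b3@10:L b4@11:R b1@12:L b5@13:R b6@14:L b7@15:R b2@17:R]

Answer: ball3:lands@10:L ball4:lands@11:R ball1:lands@12:L ball5:lands@13:R ball6:lands@14:L ball7:lands@15:R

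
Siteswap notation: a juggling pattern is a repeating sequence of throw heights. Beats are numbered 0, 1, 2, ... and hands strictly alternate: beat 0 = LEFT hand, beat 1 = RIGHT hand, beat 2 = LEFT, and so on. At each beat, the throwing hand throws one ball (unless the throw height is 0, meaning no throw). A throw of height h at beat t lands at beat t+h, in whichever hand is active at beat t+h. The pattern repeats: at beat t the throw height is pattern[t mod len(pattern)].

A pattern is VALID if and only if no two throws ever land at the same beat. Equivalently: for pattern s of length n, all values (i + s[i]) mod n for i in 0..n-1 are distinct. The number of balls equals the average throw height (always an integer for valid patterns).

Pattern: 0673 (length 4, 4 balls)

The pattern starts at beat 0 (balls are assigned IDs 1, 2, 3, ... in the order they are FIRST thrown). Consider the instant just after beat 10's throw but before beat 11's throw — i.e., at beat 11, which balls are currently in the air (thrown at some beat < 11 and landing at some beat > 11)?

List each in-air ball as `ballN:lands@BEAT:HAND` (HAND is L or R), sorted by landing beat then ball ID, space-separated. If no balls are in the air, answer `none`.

Beat 1 (R): throw ball1 h=6 -> lands@7:R; in-air after throw: [b1@7:R]
Beat 2 (L): throw ball2 h=7 -> lands@9:R; in-air after throw: [b1@7:R b2@9:R]
Beat 3 (R): throw ball3 h=3 -> lands@6:L; in-air after throw: [b3@6:L b1@7:R b2@9:R]
Beat 5 (R): throw ball4 h=6 -> lands@11:R; in-air after throw: [b3@6:L b1@7:R b2@9:R b4@11:R]
Beat 6 (L): throw ball3 h=7 -> lands@13:R; in-air after throw: [b1@7:R b2@9:R b4@11:R b3@13:R]
Beat 7 (R): throw ball1 h=3 -> lands@10:L; in-air after throw: [b2@9:R b1@10:L b4@11:R b3@13:R]
Beat 9 (R): throw ball2 h=6 -> lands@15:R; in-air after throw: [b1@10:L b4@11:R b3@13:R b2@15:R]
Beat 10 (L): throw ball1 h=7 -> lands@17:R; in-air after throw: [b4@11:R b3@13:R b2@15:R b1@17:R]
Beat 11 (R): throw ball4 h=3 -> lands@14:L; in-air after throw: [b3@13:R b4@14:L b2@15:R b1@17:R]

Answer: ball3:lands@13:R ball2:lands@15:R ball1:lands@17:R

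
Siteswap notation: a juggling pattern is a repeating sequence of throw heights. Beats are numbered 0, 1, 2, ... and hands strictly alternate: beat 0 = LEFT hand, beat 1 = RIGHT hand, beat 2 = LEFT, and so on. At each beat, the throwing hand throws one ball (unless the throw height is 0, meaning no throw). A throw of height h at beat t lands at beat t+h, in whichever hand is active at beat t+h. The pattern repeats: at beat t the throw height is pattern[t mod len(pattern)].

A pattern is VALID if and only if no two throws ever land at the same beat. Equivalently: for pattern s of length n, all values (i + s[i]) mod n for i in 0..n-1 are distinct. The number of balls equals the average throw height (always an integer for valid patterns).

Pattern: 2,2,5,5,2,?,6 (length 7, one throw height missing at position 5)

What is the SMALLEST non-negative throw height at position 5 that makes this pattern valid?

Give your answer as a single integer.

i=0: (0 + 2) mod 7 = 2
i=1: (1 + 2) mod 7 = 3
i=2: (2 + 5) mod 7 = 0
i=3: (3 + 5) mod 7 = 1
i=4: (4 + 2) mod 7 = 6
i=5: s[i]=? (unknown)
i=6: (6 + 6) mod 7 = 5
Known residues: [0, 1, 2, 3, 5, 6]; need a permutation of 0..6, so missing residue r = 4
Need (5 + s) mod 7 = 4; smallest s = (4 - 5) mod 7 = 6

Answer: 6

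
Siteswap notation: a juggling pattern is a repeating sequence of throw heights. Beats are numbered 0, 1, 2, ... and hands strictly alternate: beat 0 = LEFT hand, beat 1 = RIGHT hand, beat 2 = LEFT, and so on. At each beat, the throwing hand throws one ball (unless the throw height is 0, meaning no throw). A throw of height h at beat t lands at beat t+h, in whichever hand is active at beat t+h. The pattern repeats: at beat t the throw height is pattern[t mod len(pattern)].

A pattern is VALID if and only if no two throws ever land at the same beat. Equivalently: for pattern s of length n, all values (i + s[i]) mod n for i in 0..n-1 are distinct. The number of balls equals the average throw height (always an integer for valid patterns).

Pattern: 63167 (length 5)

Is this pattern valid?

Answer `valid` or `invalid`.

i=0: (i + s[i]) mod n = (0 + 6) mod 5 = 1
i=1: (i + s[i]) mod n = (1 + 3) mod 5 = 4
i=2: (i + s[i]) mod n = (2 + 1) mod 5 = 3
i=3: (i + s[i]) mod n = (3 + 6) mod 5 = 4
i=4: (i + s[i]) mod n = (4 + 7) mod 5 = 1
Residues: [1, 4, 3, 4, 1], distinct: False

Answer: invalid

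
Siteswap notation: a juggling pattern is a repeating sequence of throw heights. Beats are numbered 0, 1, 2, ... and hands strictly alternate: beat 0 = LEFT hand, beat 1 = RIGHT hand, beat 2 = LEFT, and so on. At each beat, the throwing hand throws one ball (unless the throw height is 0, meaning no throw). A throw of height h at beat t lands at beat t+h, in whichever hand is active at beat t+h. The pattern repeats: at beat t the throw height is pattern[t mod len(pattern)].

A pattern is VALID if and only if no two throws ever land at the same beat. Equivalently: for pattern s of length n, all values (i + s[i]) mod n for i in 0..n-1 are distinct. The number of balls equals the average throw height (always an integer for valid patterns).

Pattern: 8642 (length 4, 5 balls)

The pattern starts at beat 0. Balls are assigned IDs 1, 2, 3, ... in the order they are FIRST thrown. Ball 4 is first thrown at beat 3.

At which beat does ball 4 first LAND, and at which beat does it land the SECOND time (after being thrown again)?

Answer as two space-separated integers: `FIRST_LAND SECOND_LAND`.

Answer: 5 11

Derivation:
Beat 0 (L): throw ball1 h=8 -> lands@8:L; in-air after throw: [b1@8:L]
Beat 1 (R): throw ball2 h=6 -> lands@7:R; in-air after throw: [b2@7:R b1@8:L]
Beat 2 (L): throw ball3 h=4 -> lands@6:L; in-air after throw: [b3@6:L b2@7:R b1@8:L]
Beat 3 (R): throw ball4 h=2 -> lands@5:R; in-air after throw: [b4@5:R b3@6:L b2@7:R b1@8:L]
Beat 4 (L): throw ball5 h=8 -> lands@12:L; in-air after throw: [b4@5:R b3@6:L b2@7:R b1@8:L b5@12:L]
Beat 5 (R): throw ball4 h=6 -> lands@11:R; in-air after throw: [b3@6:L b2@7:R b1@8:L b4@11:R b5@12:L]
Beat 6 (L): throw ball3 h=4 -> lands@10:L; in-air after throw: [b2@7:R b1@8:L b3@10:L b4@11:R b5@12:L]
Beat 7 (R): throw ball2 h=2 -> lands@9:R; in-air after throw: [b1@8:L b2@9:R b3@10:L b4@11:R b5@12:L]
Beat 8 (L): throw ball1 h=8 -> lands@16:L; in-air after throw: [b2@9:R b3@10:L b4@11:R b5@12:L b1@16:L]
Beat 9 (R): throw ball2 h=6 -> lands@15:R; in-air after throw: [b3@10:L b4@11:R b5@12:L b2@15:R b1@16:L]
Beat 10 (L): throw ball3 h=4 -> lands@14:L; in-air after throw: [b4@11:R b5@12:L b3@14:L b2@15:R b1@16:L]
Beat 11 (R): throw ball4 h=2 -> lands@13:R; in-air after throw: [b5@12:L b4@13:R b3@14:L b2@15:R b1@16:L]
Ball 4: thrown@3 h=2 -> first land @5; rethrown@5 h=6 -> second land @11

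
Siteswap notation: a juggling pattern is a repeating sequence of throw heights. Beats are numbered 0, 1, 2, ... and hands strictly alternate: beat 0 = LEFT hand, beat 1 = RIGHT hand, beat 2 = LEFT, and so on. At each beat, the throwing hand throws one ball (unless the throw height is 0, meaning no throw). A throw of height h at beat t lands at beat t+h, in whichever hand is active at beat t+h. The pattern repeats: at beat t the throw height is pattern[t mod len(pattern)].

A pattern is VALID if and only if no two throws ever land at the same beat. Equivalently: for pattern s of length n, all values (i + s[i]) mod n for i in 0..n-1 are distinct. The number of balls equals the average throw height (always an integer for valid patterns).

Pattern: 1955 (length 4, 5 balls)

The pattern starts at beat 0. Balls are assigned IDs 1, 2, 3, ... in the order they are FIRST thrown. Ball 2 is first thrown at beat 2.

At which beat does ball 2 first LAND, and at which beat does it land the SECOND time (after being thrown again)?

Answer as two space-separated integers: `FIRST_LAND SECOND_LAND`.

Answer: 7 12

Derivation:
Beat 0 (L): throw ball1 h=1 -> lands@1:R; in-air after throw: [b1@1:R]
Beat 1 (R): throw ball1 h=9 -> lands@10:L; in-air after throw: [b1@10:L]
Beat 2 (L): throw ball2 h=5 -> lands@7:R; in-air after throw: [b2@7:R b1@10:L]
Beat 3 (R): throw ball3 h=5 -> lands@8:L; in-air after throw: [b2@7:R b3@8:L b1@10:L]
Beat 4 (L): throw ball4 h=1 -> lands@5:R; in-air after throw: [b4@5:R b2@7:R b3@8:L b1@10:L]
Beat 5 (R): throw ball4 h=9 -> lands@14:L; in-air after throw: [b2@7:R b3@8:L b1@10:L b4@14:L]
Beat 6 (L): throw ball5 h=5 -> lands@11:R; in-air after throw: [b2@7:R b3@8:L b1@10:L b5@11:R b4@14:L]
Beat 7 (R): throw ball2 h=5 -> lands@12:L; in-air after throw: [b3@8:L b1@10:L b5@11:R b2@12:L b4@14:L]
Beat 8 (L): throw ball3 h=1 -> lands@9:R; in-air after throw: [b3@9:R b1@10:L b5@11:R b2@12:L b4@14:L]
Beat 9 (R): throw ball3 h=9 -> lands@18:L; in-air after throw: [b1@10:L b5@11:R b2@12:L b4@14:L b3@18:L]
Beat 10 (L): throw ball1 h=5 -> lands@15:R; in-air after throw: [b5@11:R b2@12:L b4@14:L b1@15:R b3@18:L]
Beat 11 (R): throw ball5 h=5 -> lands@16:L; in-air after throw: [b2@12:L b4@14:L b1@15:R b5@16:L b3@18:L]
Beat 12 (L): throw ball2 h=1 -> lands@13:R; in-air after throw: [b2@13:R b4@14:L b1@15:R b5@16:L b3@18:L]
Ball 2: thrown@2 h=5 -> first land @7; rethrown@7 h=5 -> second land @12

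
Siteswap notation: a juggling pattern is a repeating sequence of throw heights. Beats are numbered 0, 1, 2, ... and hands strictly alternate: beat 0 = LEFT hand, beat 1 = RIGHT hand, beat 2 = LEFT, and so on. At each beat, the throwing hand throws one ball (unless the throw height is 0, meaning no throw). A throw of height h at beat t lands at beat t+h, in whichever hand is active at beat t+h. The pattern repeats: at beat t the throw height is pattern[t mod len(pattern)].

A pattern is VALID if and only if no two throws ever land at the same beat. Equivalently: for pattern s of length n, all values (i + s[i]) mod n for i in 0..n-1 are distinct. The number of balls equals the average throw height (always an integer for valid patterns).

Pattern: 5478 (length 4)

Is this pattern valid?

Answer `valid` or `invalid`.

Answer: invalid

Derivation:
i=0: (i + s[i]) mod n = (0 + 5) mod 4 = 1
i=1: (i + s[i]) mod n = (1 + 4) mod 4 = 1
i=2: (i + s[i]) mod n = (2 + 7) mod 4 = 1
i=3: (i + s[i]) mod n = (3 + 8) mod 4 = 3
Residues: [1, 1, 1, 3], distinct: False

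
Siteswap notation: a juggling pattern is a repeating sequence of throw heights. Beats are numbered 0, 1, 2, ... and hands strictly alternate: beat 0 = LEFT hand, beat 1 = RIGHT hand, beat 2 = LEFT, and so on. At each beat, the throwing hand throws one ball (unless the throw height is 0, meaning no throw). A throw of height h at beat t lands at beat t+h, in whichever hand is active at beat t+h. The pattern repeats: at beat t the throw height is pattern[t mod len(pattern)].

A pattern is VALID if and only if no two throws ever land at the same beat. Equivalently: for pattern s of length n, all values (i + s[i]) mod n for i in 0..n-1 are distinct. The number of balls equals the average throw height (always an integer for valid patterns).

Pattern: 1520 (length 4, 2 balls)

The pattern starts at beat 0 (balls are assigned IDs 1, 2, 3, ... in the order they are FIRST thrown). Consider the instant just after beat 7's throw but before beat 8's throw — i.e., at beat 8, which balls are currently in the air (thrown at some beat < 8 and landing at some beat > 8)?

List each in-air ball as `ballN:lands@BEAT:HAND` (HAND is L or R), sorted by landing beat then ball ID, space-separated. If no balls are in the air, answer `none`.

Beat 0 (L): throw ball1 h=1 -> lands@1:R; in-air after throw: [b1@1:R]
Beat 1 (R): throw ball1 h=5 -> lands@6:L; in-air after throw: [b1@6:L]
Beat 2 (L): throw ball2 h=2 -> lands@4:L; in-air after throw: [b2@4:L b1@6:L]
Beat 4 (L): throw ball2 h=1 -> lands@5:R; in-air after throw: [b2@5:R b1@6:L]
Beat 5 (R): throw ball2 h=5 -> lands@10:L; in-air after throw: [b1@6:L b2@10:L]
Beat 6 (L): throw ball1 h=2 -> lands@8:L; in-air after throw: [b1@8:L b2@10:L]
Beat 8 (L): throw ball1 h=1 -> lands@9:R; in-air after throw: [b1@9:R b2@10:L]

Answer: ball2:lands@10:L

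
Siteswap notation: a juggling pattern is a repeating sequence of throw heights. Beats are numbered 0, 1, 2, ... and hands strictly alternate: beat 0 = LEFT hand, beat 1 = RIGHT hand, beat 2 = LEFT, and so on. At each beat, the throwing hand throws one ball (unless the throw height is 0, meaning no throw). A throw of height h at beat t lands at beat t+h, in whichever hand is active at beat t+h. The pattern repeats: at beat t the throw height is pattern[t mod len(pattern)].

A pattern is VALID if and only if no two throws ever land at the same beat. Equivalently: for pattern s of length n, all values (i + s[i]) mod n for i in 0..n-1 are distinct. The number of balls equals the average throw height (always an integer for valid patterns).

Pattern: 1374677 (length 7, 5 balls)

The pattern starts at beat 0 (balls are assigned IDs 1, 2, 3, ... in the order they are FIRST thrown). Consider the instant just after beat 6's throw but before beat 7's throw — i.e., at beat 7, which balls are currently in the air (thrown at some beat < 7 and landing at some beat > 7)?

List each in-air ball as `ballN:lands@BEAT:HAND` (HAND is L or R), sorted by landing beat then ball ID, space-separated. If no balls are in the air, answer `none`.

Beat 0 (L): throw ball1 h=1 -> lands@1:R; in-air after throw: [b1@1:R]
Beat 1 (R): throw ball1 h=3 -> lands@4:L; in-air after throw: [b1@4:L]
Beat 2 (L): throw ball2 h=7 -> lands@9:R; in-air after throw: [b1@4:L b2@9:R]
Beat 3 (R): throw ball3 h=4 -> lands@7:R; in-air after throw: [b1@4:L b3@7:R b2@9:R]
Beat 4 (L): throw ball1 h=6 -> lands@10:L; in-air after throw: [b3@7:R b2@9:R b1@10:L]
Beat 5 (R): throw ball4 h=7 -> lands@12:L; in-air after throw: [b3@7:R b2@9:R b1@10:L b4@12:L]
Beat 6 (L): throw ball5 h=7 -> lands@13:R; in-air after throw: [b3@7:R b2@9:R b1@10:L b4@12:L b5@13:R]
Beat 7 (R): throw ball3 h=1 -> lands@8:L; in-air after throw: [b3@8:L b2@9:R b1@10:L b4@12:L b5@13:R]

Answer: ball2:lands@9:R ball1:lands@10:L ball4:lands@12:L ball5:lands@13:R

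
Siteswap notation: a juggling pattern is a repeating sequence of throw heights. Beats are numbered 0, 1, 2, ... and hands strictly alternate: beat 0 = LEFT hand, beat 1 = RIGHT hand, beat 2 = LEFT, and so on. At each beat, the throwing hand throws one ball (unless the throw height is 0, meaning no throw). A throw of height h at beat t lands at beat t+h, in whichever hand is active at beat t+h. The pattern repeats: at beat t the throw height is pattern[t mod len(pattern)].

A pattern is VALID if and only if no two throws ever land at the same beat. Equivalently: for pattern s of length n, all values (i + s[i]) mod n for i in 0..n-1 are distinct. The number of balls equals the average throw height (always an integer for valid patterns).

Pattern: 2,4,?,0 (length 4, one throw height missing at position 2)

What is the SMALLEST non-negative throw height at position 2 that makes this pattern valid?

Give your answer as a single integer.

i=0: (0 + 2) mod 4 = 2
i=1: (1 + 4) mod 4 = 1
i=2: s[i]=? (unknown)
i=3: (3 + 0) mod 4 = 3
Known residues: [1, 2, 3]; need a permutation of 0..3, so missing residue r = 0
Need (2 + s) mod 4 = 0; smallest s = (0 - 2) mod 4 = 2

Answer: 2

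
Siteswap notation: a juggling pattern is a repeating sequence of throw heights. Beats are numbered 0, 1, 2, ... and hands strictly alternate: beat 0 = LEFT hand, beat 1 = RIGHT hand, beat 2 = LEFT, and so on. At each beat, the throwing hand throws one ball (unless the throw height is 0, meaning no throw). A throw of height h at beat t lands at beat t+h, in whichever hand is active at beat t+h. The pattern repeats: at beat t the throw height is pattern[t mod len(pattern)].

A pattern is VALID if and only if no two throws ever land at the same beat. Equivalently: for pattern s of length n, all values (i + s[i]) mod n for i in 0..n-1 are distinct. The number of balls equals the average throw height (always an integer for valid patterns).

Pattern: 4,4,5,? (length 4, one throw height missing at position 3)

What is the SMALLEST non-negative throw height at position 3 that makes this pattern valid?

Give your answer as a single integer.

Answer: 3

Derivation:
i=0: (0 + 4) mod 4 = 0
i=1: (1 + 4) mod 4 = 1
i=2: (2 + 5) mod 4 = 3
i=3: s[i]=? (unknown)
Known residues: [0, 1, 3]; need a permutation of 0..3, so missing residue r = 2
Need (3 + s) mod 4 = 2; smallest s = (2 - 3) mod 4 = 3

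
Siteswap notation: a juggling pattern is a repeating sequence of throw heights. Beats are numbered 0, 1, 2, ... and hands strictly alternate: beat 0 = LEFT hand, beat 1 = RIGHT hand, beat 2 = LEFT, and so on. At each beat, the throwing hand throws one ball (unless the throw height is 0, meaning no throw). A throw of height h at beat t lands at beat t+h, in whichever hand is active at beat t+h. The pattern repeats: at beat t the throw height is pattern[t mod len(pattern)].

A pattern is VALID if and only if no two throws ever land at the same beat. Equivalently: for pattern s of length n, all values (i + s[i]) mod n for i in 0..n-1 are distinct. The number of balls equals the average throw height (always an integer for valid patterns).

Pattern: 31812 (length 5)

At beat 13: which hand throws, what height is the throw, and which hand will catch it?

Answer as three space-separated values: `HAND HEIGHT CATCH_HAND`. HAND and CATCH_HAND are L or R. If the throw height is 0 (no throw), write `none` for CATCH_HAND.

Beat 13: 13 mod 2 = 1, so hand = R
Throw height = pattern[13 mod 5] = pattern[3] = 1
Lands at beat 13+1=14, 14 mod 2 = 0, so catch hand = L

Answer: R 1 L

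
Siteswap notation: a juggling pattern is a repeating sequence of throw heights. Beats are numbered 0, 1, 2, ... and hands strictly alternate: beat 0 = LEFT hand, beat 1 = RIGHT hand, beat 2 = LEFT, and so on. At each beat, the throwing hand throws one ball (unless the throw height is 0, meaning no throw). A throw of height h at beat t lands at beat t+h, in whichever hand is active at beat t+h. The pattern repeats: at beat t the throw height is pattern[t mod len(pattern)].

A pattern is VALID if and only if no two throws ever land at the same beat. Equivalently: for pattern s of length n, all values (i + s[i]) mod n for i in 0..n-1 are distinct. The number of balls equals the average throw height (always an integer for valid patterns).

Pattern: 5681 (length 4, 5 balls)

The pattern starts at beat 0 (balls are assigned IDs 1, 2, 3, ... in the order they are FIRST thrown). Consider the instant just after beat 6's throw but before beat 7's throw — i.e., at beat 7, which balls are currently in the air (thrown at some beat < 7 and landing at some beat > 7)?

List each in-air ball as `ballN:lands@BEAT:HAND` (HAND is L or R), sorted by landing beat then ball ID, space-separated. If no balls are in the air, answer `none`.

Beat 0 (L): throw ball1 h=5 -> lands@5:R; in-air after throw: [b1@5:R]
Beat 1 (R): throw ball2 h=6 -> lands@7:R; in-air after throw: [b1@5:R b2@7:R]
Beat 2 (L): throw ball3 h=8 -> lands@10:L; in-air after throw: [b1@5:R b2@7:R b3@10:L]
Beat 3 (R): throw ball4 h=1 -> lands@4:L; in-air after throw: [b4@4:L b1@5:R b2@7:R b3@10:L]
Beat 4 (L): throw ball4 h=5 -> lands@9:R; in-air after throw: [b1@5:R b2@7:R b4@9:R b3@10:L]
Beat 5 (R): throw ball1 h=6 -> lands@11:R; in-air after throw: [b2@7:R b4@9:R b3@10:L b1@11:R]
Beat 6 (L): throw ball5 h=8 -> lands@14:L; in-air after throw: [b2@7:R b4@9:R b3@10:L b1@11:R b5@14:L]
Beat 7 (R): throw ball2 h=1 -> lands@8:L; in-air after throw: [b2@8:L b4@9:R b3@10:L b1@11:R b5@14:L]

Answer: ball4:lands@9:R ball3:lands@10:L ball1:lands@11:R ball5:lands@14:L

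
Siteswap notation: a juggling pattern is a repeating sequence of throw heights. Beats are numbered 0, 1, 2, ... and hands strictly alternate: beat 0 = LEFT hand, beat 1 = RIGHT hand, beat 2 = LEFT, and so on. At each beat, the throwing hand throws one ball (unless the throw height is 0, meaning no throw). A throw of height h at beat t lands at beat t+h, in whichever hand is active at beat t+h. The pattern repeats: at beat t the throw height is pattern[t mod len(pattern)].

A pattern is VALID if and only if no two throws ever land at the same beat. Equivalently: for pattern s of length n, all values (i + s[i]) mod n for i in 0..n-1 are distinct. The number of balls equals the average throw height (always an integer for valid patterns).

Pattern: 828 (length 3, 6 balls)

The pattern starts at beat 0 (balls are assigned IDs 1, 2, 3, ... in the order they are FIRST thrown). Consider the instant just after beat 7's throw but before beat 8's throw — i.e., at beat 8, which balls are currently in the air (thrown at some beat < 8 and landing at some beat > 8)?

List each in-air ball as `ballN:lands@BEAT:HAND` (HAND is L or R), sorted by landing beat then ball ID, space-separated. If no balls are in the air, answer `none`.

Answer: ball6:lands@9:R ball3:lands@10:L ball2:lands@11:R ball5:lands@13:R ball4:lands@14:L

Derivation:
Beat 0 (L): throw ball1 h=8 -> lands@8:L; in-air after throw: [b1@8:L]
Beat 1 (R): throw ball2 h=2 -> lands@3:R; in-air after throw: [b2@3:R b1@8:L]
Beat 2 (L): throw ball3 h=8 -> lands@10:L; in-air after throw: [b2@3:R b1@8:L b3@10:L]
Beat 3 (R): throw ball2 h=8 -> lands@11:R; in-air after throw: [b1@8:L b3@10:L b2@11:R]
Beat 4 (L): throw ball4 h=2 -> lands@6:L; in-air after throw: [b4@6:L b1@8:L b3@10:L b2@11:R]
Beat 5 (R): throw ball5 h=8 -> lands@13:R; in-air after throw: [b4@6:L b1@8:L b3@10:L b2@11:R b5@13:R]
Beat 6 (L): throw ball4 h=8 -> lands@14:L; in-air after throw: [b1@8:L b3@10:L b2@11:R b5@13:R b4@14:L]
Beat 7 (R): throw ball6 h=2 -> lands@9:R; in-air after throw: [b1@8:L b6@9:R b3@10:L b2@11:R b5@13:R b4@14:L]
Beat 8 (L): throw ball1 h=8 -> lands@16:L; in-air after throw: [b6@9:R b3@10:L b2@11:R b5@13:R b4@14:L b1@16:L]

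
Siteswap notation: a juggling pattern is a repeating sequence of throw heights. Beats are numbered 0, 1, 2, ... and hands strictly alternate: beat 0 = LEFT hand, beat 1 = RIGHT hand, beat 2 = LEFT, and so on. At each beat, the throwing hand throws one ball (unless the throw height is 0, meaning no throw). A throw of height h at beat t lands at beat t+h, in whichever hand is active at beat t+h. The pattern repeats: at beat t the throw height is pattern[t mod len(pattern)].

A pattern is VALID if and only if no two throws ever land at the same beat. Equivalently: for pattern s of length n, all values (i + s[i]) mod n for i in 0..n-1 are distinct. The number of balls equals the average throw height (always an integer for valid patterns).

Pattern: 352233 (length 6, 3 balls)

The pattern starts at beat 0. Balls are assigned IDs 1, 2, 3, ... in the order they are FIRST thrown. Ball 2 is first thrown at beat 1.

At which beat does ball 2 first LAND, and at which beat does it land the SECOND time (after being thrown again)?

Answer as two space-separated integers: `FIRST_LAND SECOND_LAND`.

Beat 0 (L): throw ball1 h=3 -> lands@3:R; in-air after throw: [b1@3:R]
Beat 1 (R): throw ball2 h=5 -> lands@6:L; in-air after throw: [b1@3:R b2@6:L]
Beat 2 (L): throw ball3 h=2 -> lands@4:L; in-air after throw: [b1@3:R b3@4:L b2@6:L]
Beat 3 (R): throw ball1 h=2 -> lands@5:R; in-air after throw: [b3@4:L b1@5:R b2@6:L]
Beat 4 (L): throw ball3 h=3 -> lands@7:R; in-air after throw: [b1@5:R b2@6:L b3@7:R]
Beat 5 (R): throw ball1 h=3 -> lands@8:L; in-air after throw: [b2@6:L b3@7:R b1@8:L]
Beat 6 (L): throw ball2 h=3 -> lands@9:R; in-air after throw: [b3@7:R b1@8:L b2@9:R]
Beat 7 (R): throw ball3 h=5 -> lands@12:L; in-air after throw: [b1@8:L b2@9:R b3@12:L]
Beat 8 (L): throw ball1 h=2 -> lands@10:L; in-air after throw: [b2@9:R b1@10:L b3@12:L]
Beat 9 (R): throw ball2 h=2 -> lands@11:R; in-air after throw: [b1@10:L b2@11:R b3@12:L]
Ball 2: thrown@1 h=5 -> first land @6; rethrown@6 h=3 -> second land @9

Answer: 6 9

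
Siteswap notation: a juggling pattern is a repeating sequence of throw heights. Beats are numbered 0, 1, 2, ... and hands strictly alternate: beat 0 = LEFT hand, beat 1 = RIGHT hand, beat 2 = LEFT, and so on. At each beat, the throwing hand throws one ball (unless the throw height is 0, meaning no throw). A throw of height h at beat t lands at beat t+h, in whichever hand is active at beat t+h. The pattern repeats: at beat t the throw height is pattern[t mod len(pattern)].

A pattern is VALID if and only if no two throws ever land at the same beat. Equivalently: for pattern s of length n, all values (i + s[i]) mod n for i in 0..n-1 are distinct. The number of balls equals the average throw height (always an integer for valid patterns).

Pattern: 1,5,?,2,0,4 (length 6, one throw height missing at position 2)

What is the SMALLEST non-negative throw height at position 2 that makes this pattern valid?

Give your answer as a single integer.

i=0: (0 + 1) mod 6 = 1
i=1: (1 + 5) mod 6 = 0
i=2: s[i]=? (unknown)
i=3: (3 + 2) mod 6 = 5
i=4: (4 + 0) mod 6 = 4
i=5: (5 + 4) mod 6 = 3
Known residues: [0, 1, 3, 4, 5]; need a permutation of 0..5, so missing residue r = 2
Need (2 + s) mod 6 = 2; smallest s = (2 - 2) mod 6 = 0

Answer: 0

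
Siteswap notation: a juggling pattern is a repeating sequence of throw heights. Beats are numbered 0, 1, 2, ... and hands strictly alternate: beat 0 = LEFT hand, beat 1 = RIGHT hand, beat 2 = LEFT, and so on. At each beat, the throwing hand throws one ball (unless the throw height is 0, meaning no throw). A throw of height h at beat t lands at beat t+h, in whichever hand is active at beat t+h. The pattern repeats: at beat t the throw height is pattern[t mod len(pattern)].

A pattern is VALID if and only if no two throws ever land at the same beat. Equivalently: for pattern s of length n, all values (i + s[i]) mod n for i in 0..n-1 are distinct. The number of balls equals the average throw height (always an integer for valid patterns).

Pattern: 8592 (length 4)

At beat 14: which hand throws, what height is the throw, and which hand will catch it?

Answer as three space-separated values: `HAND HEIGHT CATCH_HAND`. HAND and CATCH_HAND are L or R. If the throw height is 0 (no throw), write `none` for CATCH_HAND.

Beat 14: 14 mod 2 = 0, so hand = L
Throw height = pattern[14 mod 4] = pattern[2] = 9
Lands at beat 14+9=23, 23 mod 2 = 1, so catch hand = R

Answer: L 9 R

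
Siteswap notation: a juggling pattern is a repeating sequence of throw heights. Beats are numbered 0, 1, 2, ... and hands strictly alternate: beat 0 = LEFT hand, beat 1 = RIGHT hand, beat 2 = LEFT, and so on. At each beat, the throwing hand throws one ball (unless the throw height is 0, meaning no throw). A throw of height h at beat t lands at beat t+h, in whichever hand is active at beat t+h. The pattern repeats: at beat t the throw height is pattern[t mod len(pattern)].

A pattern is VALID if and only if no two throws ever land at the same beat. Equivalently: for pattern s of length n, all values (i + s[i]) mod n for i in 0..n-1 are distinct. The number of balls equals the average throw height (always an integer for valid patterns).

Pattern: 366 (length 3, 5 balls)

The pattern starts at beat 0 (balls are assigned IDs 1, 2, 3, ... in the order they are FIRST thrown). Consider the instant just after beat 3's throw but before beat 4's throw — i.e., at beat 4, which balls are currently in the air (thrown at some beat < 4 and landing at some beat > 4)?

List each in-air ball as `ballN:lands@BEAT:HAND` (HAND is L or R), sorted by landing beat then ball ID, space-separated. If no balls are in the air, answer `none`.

Beat 0 (L): throw ball1 h=3 -> lands@3:R; in-air after throw: [b1@3:R]
Beat 1 (R): throw ball2 h=6 -> lands@7:R; in-air after throw: [b1@3:R b2@7:R]
Beat 2 (L): throw ball3 h=6 -> lands@8:L; in-air after throw: [b1@3:R b2@7:R b3@8:L]
Beat 3 (R): throw ball1 h=3 -> lands@6:L; in-air after throw: [b1@6:L b2@7:R b3@8:L]
Beat 4 (L): throw ball4 h=6 -> lands@10:L; in-air after throw: [b1@6:L b2@7:R b3@8:L b4@10:L]

Answer: ball1:lands@6:L ball2:lands@7:R ball3:lands@8:L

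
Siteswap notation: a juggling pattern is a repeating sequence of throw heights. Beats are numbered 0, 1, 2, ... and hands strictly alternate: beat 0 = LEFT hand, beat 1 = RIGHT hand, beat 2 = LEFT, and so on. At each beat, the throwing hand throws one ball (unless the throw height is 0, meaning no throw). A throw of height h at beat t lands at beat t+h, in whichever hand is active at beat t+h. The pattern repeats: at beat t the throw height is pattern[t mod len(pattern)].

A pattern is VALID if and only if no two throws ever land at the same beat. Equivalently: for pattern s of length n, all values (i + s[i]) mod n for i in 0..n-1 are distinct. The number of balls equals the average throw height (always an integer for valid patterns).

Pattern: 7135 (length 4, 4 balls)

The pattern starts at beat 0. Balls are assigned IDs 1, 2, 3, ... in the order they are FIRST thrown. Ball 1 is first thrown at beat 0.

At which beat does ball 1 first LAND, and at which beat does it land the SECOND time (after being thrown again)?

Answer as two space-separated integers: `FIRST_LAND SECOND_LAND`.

Answer: 7 12

Derivation:
Beat 0 (L): throw ball1 h=7 -> lands@7:R; in-air after throw: [b1@7:R]
Beat 1 (R): throw ball2 h=1 -> lands@2:L; in-air after throw: [b2@2:L b1@7:R]
Beat 2 (L): throw ball2 h=3 -> lands@5:R; in-air after throw: [b2@5:R b1@7:R]
Beat 3 (R): throw ball3 h=5 -> lands@8:L; in-air after throw: [b2@5:R b1@7:R b3@8:L]
Beat 4 (L): throw ball4 h=7 -> lands@11:R; in-air after throw: [b2@5:R b1@7:R b3@8:L b4@11:R]
Beat 5 (R): throw ball2 h=1 -> lands@6:L; in-air after throw: [b2@6:L b1@7:R b3@8:L b4@11:R]
Beat 6 (L): throw ball2 h=3 -> lands@9:R; in-air after throw: [b1@7:R b3@8:L b2@9:R b4@11:R]
Beat 7 (R): throw ball1 h=5 -> lands@12:L; in-air after throw: [b3@8:L b2@9:R b4@11:R b1@12:L]
Beat 8 (L): throw ball3 h=7 -> lands@15:R; in-air after throw: [b2@9:R b4@11:R b1@12:L b3@15:R]
Beat 9 (R): throw ball2 h=1 -> lands@10:L; in-air after throw: [b2@10:L b4@11:R b1@12:L b3@15:R]
Beat 10 (L): throw ball2 h=3 -> lands@13:R; in-air after throw: [b4@11:R b1@12:L b2@13:R b3@15:R]
Beat 11 (R): throw ball4 h=5 -> lands@16:L; in-air after throw: [b1@12:L b2@13:R b3@15:R b4@16:L]
Beat 12 (L): throw ball1 h=7 -> lands@19:R; in-air after throw: [b2@13:R b3@15:R b4@16:L b1@19:R]
Ball 1: thrown@0 h=7 -> first land @7; rethrown@7 h=5 -> second land @12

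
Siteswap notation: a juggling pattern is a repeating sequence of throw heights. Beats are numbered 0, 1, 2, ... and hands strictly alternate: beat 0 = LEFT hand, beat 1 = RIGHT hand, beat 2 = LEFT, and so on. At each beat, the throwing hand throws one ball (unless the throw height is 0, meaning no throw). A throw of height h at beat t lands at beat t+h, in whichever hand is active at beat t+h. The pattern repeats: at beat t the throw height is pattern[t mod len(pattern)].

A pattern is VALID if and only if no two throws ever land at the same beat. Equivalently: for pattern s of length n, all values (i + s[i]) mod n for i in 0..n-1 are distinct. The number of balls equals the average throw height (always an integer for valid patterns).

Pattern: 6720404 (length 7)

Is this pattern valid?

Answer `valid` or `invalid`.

Answer: invalid

Derivation:
i=0: (i + s[i]) mod n = (0 + 6) mod 7 = 6
i=1: (i + s[i]) mod n = (1 + 7) mod 7 = 1
i=2: (i + s[i]) mod n = (2 + 2) mod 7 = 4
i=3: (i + s[i]) mod n = (3 + 0) mod 7 = 3
i=4: (i + s[i]) mod n = (4 + 4) mod 7 = 1
i=5: (i + s[i]) mod n = (5 + 0) mod 7 = 5
i=6: (i + s[i]) mod n = (6 + 4) mod 7 = 3
Residues: [6, 1, 4, 3, 1, 5, 3], distinct: False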